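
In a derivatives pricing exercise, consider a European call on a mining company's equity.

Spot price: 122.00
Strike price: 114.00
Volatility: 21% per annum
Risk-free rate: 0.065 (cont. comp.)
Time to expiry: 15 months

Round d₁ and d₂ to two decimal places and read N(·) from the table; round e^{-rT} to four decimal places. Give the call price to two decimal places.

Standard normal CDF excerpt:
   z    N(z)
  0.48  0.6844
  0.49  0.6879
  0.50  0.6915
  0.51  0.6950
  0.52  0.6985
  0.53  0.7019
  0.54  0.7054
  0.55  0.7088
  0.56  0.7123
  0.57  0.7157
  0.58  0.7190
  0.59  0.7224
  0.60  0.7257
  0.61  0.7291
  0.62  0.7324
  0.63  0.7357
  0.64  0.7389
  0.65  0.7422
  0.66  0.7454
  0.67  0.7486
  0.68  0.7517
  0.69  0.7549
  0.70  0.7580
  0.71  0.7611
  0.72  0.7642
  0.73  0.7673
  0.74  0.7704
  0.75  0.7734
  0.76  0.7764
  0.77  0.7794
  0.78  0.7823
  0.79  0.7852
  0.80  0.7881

20.94

σ√T = 0.21 × 1.1180 = 0.2348
d₁ = [ln(122/114) + (0.065 + 0.21²/2)·1.25] / 0.2348 = [0.0678 + 0.1088] / 0.2348 = 0.7523 → 0.75
d₂ = d₁ − σ√T = 0.7523 − 0.2348 = 0.5175 → 0.52
exp(−rT) = exp(−0.065·1.25) = 0.9220
N(d₁) = N(0.75) = 0.7734;  N(d₂) = N(0.52) = 0.6985
C = 122·0.7734 − 114·0.9220·0.6985 = 94.3548 − 73.4179 = 20.9369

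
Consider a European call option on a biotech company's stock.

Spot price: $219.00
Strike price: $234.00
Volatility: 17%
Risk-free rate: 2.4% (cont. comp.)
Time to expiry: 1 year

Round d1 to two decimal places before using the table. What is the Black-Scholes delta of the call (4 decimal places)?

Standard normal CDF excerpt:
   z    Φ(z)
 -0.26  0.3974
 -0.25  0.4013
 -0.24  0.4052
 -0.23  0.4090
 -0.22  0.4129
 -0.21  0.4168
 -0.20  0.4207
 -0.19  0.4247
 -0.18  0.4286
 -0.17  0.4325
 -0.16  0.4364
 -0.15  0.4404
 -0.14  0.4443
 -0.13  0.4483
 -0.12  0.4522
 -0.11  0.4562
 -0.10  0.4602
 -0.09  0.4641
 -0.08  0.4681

σ√T = 0.17·√1 = 0.1700
d₁ = [ln(219/234) + (0.024 + ½·0.17²)·1] / (σ√T) = (-0.0662 + 0.0385) / 0.1700 = -0.1635 → -0.16
N(d₁) = N(-0.16) = 0.4364
Δ_call = N(d₁) = 0.4364

0.4364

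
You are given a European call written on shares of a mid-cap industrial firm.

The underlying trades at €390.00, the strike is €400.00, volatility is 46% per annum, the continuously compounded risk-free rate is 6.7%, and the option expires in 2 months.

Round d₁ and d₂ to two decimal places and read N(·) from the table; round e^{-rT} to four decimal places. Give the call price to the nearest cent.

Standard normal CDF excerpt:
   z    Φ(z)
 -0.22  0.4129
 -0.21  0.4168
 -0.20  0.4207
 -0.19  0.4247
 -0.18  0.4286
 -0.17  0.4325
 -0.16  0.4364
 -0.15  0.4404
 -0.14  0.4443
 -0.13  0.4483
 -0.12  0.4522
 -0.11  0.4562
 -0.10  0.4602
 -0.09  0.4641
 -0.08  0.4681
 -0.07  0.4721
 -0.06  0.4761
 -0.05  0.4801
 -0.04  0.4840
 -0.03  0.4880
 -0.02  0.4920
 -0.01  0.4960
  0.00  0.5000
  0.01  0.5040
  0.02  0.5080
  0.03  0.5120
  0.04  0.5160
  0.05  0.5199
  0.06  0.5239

€27.04

σ√T = 0.46·√0.1667 = 0.1878
ln(S/K) + (r + σ²/2)T = ln(390/400) + (0.067 + 0.46²/2)·0.1667 = -0.0253 + 0.0288 = 0.0035
d₁ = 0.0035 / 0.1878 = 0.0185 → 0.02
d₂ = d₁ − σ√T = 0.0185 − 0.1878 = -0.1693 → -0.17
e^(−rT) = e^(−0.067·0.1667) = 0.9889
C = 390·N(0.02) − 400·0.9889·N(-0.17) = 390·0.5080 − 400·0.9889·0.4325 = 198.1200 − 171.0797 = 27.0403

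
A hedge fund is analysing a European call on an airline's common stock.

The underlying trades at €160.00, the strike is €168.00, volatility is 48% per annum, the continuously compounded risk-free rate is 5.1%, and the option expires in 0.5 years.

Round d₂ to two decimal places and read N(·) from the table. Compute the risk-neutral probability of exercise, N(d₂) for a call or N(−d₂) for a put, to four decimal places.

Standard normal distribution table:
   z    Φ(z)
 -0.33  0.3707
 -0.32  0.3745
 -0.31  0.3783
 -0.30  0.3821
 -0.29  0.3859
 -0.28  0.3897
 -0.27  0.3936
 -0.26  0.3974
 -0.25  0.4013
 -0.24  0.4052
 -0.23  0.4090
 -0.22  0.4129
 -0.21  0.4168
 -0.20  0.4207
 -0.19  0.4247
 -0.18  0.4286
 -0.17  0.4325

0.4052

σ√T = 0.48 × 0.7071 = 0.3394
d₁ = [ln(160/168) + (0.051 + 0.48²/2)·0.5] / 0.3394 = [-0.0488 + 0.0831] / 0.3394 = 0.1011 which rounds to 0.10
d₂ = d₁ − σ√T = 0.1011 − 0.3394 = -0.2383 which rounds to -0.24
Risk-neutral Pr[S_T > K] = N(d₂) = N(-0.24) = 0.4052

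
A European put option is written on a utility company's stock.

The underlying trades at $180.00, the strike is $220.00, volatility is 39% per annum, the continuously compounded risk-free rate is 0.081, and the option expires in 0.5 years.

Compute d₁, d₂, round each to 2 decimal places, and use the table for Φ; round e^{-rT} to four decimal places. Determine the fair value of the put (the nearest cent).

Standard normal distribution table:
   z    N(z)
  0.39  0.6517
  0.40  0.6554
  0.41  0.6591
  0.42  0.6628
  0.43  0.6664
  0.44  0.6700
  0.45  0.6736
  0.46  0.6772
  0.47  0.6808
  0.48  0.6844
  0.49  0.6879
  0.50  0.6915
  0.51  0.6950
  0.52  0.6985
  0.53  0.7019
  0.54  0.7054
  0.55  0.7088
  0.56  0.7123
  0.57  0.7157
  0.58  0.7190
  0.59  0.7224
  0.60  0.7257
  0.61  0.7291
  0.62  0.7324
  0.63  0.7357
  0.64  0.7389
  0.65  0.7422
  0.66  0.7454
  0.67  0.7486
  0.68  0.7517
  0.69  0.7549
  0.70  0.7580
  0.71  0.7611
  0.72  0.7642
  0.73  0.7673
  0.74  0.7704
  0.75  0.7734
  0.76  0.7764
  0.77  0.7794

$40.85

σ√T = 0.39·√0.5 = 0.2758
ln(S/K) + (r + σ²/2)T = ln(180/220) + (0.081 + 0.39²/2)·0.5 = -0.2007 + 0.0785 = -0.1221
d₁ = -0.1221 / 0.2758 = -0.4429 ⇒ -0.44
d₂ = d₁ − σ√T = -0.4429 − 0.2758 = -0.7187 ⇒ -0.72
exp(−rT) = exp(−0.081·0.5) = 0.9603
P = 220·0.9603·N(0.72) − 180·N(0.44) = 220·0.9603·0.7642 − 180·0.6700 = 161.4495 − 120.6000 = 40.8495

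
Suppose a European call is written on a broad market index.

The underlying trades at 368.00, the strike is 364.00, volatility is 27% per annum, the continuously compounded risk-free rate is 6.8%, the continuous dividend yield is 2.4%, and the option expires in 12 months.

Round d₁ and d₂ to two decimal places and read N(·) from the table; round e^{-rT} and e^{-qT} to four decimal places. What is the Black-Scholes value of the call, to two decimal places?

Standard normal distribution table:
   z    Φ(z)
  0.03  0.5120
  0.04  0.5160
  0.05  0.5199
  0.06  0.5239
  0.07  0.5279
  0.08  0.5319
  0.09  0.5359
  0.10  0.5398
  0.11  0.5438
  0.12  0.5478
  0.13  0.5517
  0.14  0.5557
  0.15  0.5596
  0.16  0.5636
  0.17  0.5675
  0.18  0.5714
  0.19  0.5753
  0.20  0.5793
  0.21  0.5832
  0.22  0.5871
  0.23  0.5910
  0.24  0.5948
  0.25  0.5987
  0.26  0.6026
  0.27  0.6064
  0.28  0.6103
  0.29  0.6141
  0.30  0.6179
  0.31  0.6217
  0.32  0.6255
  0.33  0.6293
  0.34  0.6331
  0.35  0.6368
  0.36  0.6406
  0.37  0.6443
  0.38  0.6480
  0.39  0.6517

σ√T = 0.27 × 1.0000 = 0.2700
d₁ = [ln(368/364) + (0.068 − 0.024 + ½·0.27²)·1] / (σ√T) = (0.0109 + 0.0805) / 0.2700 = 0.3384 ⇒ 0.34
d₂ = 0.3384 − 0.2700 = 0.0684 ⇒ 0.07
exp(−qT) = exp(−0.024·1) = 0.9763;  exp(−rT) = exp(−0.068·1) = 0.9343
N(d₁) = N(0.34) = 0.6331;  N(d₂) = N(0.07) = 0.5279
C = 368·0.9763·0.6331 − 364·0.9343·0.5279 = 227.4592 − 179.5310 = 47.9282

47.93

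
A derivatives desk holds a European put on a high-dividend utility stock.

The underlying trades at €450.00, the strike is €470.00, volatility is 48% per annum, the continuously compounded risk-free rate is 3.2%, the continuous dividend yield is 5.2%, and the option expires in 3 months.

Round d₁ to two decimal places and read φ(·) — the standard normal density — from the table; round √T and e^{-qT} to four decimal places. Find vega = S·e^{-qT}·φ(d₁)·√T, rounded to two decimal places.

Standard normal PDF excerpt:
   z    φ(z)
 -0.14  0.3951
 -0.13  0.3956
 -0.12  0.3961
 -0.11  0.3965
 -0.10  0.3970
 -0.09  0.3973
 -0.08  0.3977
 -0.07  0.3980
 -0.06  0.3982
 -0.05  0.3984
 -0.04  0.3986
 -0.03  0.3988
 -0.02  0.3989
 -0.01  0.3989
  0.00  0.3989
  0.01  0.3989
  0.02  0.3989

T = 0.25;  σ√T = 0.2400
d₁ = [ln(450/470) + (0.032 − 0.052 + 0.48²/2)·0.25] / 0.2400 = [-0.0435 + 0.0238] / 0.2400 = -0.0820 which rounds to -0.08
√T = √0.25 = 0.5000
φ(d₁) = φ(-0.08) = 0.3977
exp(−qT) = exp(−0.052·0.25) = 0.9871
vega = S·exp(−qT)·φ(d₁)·√T = 450·0.9871·0.3977·0.5000 = 88.3282

88.33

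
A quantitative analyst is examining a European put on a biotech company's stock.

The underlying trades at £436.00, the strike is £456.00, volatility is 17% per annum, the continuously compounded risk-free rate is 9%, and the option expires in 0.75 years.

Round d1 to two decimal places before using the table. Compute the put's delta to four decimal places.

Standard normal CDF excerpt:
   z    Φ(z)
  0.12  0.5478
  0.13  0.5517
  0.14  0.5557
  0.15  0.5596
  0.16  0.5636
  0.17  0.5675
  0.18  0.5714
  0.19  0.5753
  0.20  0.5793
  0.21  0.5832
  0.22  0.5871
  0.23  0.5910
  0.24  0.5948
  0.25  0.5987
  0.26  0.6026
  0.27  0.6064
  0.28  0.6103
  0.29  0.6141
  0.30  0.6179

-0.4090

σ√T = 0.17·√0.75 = 0.1472
d₁ = [ln(436/456) + (0.09 + 0.17²/2)·0.75] / 0.1472 = [-0.0449 + 0.0783] / 0.1472 = 0.2275 → 0.23
N(d₁) = N(0.23) = 0.5910
Δ_put = N(d₁) − 1 = 0.5910 − 1 = -0.4090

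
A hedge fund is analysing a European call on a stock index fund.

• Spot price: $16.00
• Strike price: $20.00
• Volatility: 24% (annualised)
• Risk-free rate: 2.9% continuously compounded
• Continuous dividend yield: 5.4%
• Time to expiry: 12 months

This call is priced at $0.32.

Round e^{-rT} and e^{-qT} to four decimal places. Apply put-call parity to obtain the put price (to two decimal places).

e^(−qT) = e^(−0.054·1) = 0.9474;  e^(−rT) = e^(−0.029·1) = 0.9714
Put-call parity: C − P = S·e^(−qT) − K·e^(−rT) = 16·0.9474 − 20·0.9714 = 15.1584 − 19.4280 = -4.2696
P = C − (C − P) = 0.32 − (-4.2696) = 4.5896

$4.59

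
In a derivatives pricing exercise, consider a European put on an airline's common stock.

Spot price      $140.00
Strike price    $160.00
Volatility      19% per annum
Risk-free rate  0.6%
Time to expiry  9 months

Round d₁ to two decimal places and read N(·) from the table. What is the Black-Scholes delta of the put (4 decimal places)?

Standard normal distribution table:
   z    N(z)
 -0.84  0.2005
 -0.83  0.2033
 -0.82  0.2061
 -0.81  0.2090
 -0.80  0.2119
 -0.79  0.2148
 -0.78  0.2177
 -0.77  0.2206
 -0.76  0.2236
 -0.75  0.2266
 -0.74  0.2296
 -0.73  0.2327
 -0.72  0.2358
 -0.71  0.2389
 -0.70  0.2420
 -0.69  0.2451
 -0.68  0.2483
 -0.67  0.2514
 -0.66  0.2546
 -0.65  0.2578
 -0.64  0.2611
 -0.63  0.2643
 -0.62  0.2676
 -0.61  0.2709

σ√T = 0.19 × 0.8660 = 0.1645
ln(S/K) + (r + σ²/2)T = ln(140/160) + (0.006 + 0.19²/2)·0.75 = -0.1335 + 0.0180 = -0.1155
d₁ = -0.1155 / 0.1645 = -0.7019 ⇒ -0.70
N(d₁) = N(-0.70) = 0.2420
Δ_put = N(d₁) − 1 = 0.2420 − 1 = -0.7580

-0.7580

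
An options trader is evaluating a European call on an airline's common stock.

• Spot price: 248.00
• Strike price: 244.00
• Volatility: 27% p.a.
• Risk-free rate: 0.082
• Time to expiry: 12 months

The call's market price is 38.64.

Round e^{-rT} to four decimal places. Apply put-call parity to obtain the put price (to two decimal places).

15.44

e^(−rT) = e^(−0.082·1) = 0.9213
Put-call parity: C − P = S − K·e^(−rT) = 248 − 244·0.9213 = 248 − 224.7972 = 23.2028
P = C − (C − P) = 38.64 − (23.2028) = 15.4372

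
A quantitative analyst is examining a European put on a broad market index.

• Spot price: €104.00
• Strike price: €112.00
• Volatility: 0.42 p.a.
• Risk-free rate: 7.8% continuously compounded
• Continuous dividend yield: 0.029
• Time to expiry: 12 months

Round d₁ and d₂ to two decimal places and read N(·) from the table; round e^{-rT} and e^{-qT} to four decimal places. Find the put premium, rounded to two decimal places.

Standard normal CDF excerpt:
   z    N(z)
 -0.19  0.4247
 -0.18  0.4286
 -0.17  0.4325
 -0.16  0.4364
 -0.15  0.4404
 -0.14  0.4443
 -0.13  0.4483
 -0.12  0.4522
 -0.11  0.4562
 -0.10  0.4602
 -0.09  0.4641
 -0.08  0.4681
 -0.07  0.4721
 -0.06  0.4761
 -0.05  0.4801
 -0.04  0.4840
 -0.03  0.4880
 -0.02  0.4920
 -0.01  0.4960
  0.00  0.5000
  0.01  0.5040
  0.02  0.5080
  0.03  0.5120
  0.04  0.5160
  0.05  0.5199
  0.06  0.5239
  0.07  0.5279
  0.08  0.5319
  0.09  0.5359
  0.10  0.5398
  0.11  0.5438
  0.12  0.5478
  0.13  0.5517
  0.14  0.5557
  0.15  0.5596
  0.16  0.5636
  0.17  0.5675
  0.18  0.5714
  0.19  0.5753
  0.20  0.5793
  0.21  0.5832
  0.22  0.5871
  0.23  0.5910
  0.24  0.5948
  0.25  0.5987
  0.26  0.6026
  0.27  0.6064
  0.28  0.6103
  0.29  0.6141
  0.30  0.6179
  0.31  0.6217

σ√T = 0.42 × 1.0000 = 0.4200
d₁ = [ln(104/112) + (0.078 − 0.029 + ½·0.42²)·1] / (σ√T) = (-0.0741 + 0.1372) / 0.4200 = 0.1502 ⇒ 0.15
d₂ = 0.1502 − 0.4200 = -0.2698 ⇒ -0.27
exp(−qT) = exp(−0.029·1) = 0.9714;  exp(−rT) = exp(−0.078·1) = 0.9250
P = 112·0.9250·N(0.27) − 104·0.9714·N(-0.15) = 112·0.9250·0.6064 − 104·0.9714·0.4404 = 62.8230 − 44.4917 = 18.3314

€18.33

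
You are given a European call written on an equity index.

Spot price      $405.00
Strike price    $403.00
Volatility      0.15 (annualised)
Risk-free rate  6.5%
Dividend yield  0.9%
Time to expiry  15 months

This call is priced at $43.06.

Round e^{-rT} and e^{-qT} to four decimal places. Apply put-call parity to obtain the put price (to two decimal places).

e^(−qT) = e^(−0.009·1.25) = 0.9888;  e^(−rT) = e^(−0.065·1.25) = 0.9220
Put-call parity: C − P = S·e^(−qT) − K·e^(−rT) = 405·0.9888 − 403·0.9220 = 400.4640 − 371.5660 = 28.8980
P = C − (C − P) = 43.06 − (28.8980) = 14.1620

$14.16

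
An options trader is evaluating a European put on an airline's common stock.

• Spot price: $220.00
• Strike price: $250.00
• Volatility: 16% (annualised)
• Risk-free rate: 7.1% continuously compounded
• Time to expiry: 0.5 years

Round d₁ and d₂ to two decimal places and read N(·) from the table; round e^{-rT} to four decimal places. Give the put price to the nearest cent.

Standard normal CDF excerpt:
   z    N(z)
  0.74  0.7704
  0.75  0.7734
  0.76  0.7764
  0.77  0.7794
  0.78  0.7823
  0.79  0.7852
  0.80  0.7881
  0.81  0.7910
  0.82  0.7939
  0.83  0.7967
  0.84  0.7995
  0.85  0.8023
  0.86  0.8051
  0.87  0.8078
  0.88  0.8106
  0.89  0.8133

$24.09

σ√T = 0.16 × 0.7071 = 0.1131
d₁ = [ln(220/250) + (0.071 + 0.16²/2)·0.5] / 0.1131 = [-0.1278 + 0.0419] / 0.1131 = -0.7596 → -0.76
d₂ = d₁ − σ√T = -0.7596 − 0.1131 = -0.8727 → -0.87
exp(−rT) = exp(−0.071·0.5) = 0.9651
N(−d₂) = N(0.87) = 0.8078;  N(−d₁) = N(0.76) = 0.7764
P = 250·0.9651·0.8078 − 220·0.7764 = 194.9019 − 170.8080 = 24.0939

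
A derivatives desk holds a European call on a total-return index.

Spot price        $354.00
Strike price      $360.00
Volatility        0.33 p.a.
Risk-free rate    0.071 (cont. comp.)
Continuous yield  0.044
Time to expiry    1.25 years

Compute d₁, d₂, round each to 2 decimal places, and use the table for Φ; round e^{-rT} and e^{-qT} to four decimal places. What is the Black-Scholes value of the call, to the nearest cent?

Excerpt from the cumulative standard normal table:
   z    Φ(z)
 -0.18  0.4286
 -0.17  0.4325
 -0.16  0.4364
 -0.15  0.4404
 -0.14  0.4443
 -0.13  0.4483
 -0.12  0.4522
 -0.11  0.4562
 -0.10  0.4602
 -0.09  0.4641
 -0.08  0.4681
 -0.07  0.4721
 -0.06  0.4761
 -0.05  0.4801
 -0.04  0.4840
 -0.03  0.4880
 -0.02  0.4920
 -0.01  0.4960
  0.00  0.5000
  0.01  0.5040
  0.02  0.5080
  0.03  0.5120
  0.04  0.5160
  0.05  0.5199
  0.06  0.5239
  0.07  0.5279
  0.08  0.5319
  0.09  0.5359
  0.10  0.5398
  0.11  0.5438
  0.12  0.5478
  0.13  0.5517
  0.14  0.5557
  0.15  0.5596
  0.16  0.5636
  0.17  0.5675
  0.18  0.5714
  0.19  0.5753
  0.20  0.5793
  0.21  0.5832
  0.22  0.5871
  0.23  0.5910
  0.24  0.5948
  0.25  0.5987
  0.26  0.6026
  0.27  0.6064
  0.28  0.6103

T = 1.25;  σ√T = 0.3690
d₁ = [ln(354/360) + (0.071 − 0.044 + 0.33²/2)·1.25] / 0.3690 = [-0.0168 + 0.1018] / 0.3690 = 0.2304 which rounds to 0.23
d₂ = d₁ − σ√T = 0.2304 − 0.3690 = -0.1386 which rounds to -0.14
e^(−qT) = e^(−0.044·1.25) = 0.9465;  e^(−rT) = e^(−0.071·1.25) = 0.9151
C = 354·0.9465·N(0.23) − 360·0.9151·N(-0.14) = 354·0.9465·0.5910 − 360·0.9151·0.4443 = 198.0211 − 146.3684 = 51.6526

$51.65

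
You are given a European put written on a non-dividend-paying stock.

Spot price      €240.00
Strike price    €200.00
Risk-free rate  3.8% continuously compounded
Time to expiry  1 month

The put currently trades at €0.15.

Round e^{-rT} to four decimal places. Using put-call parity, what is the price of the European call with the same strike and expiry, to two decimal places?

e^(−rT) = e^(−0.038·0.08333) = 0.9968
Put-call parity: C − P = S − K·e^(−rT) = 240 − 200·0.9968 = 240 − 199.3600 = 40.6400
C = P + (C − P) = 0.15 + (40.6400) = 40.7900

€40.79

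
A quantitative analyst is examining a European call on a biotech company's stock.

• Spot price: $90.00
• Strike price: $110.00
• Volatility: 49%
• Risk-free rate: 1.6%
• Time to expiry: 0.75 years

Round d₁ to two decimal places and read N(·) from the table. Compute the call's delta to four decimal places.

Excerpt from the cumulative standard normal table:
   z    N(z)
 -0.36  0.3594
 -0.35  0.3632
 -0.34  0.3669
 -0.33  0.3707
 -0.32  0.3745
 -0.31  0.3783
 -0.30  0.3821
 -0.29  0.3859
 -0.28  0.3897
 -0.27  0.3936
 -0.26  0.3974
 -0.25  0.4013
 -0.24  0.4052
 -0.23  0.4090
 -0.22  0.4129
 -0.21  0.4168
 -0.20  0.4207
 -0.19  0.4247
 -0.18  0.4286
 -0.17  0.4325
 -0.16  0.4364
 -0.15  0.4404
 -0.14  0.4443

0.4090

T = 0.75;  σ√T = 0.4244
d₁ = [ln(90/110) + (0.016 + 0.49²/2)·0.75] / 0.4244 = [-0.2007 + 0.1020] / 0.4244 = -0.2324 ⇒ -0.23
N(d₁) = N(-0.23) = 0.4090
Δ_call = N(d₁) = 0.4090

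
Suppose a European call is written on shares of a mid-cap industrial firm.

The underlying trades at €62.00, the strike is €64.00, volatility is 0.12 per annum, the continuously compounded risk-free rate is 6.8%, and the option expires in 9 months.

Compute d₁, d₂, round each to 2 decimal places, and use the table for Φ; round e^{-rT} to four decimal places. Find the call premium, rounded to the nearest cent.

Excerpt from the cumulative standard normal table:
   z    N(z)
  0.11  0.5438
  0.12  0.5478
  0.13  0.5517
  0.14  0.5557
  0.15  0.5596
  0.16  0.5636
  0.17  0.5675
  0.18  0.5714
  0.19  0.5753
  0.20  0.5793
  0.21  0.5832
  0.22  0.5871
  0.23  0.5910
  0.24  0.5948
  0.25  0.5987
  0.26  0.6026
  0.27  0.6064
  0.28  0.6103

€3.32

σ√T = 0.12·√0.75 = 0.1039
ln(S/K) + (r + σ²/2)T = ln(62/64) + (0.068 + 0.12²/2)·0.75 = -0.0317 + 0.0564 = 0.0247
d₁ = 0.0247 / 0.1039 = 0.2372 ⇒ 0.24
d₂ = d₁ − σ√T = 0.2372 − 0.1039 = 0.1333 ⇒ 0.13
e^(−rT) = e^(−0.068·0.75) = 0.9503
N(d₁) = N(0.24) = 0.5948;  N(d₂) = N(0.13) = 0.5517
C = 62·0.5948 − 64·0.9503·0.5517 = 36.8776 − 33.5540 = 3.3236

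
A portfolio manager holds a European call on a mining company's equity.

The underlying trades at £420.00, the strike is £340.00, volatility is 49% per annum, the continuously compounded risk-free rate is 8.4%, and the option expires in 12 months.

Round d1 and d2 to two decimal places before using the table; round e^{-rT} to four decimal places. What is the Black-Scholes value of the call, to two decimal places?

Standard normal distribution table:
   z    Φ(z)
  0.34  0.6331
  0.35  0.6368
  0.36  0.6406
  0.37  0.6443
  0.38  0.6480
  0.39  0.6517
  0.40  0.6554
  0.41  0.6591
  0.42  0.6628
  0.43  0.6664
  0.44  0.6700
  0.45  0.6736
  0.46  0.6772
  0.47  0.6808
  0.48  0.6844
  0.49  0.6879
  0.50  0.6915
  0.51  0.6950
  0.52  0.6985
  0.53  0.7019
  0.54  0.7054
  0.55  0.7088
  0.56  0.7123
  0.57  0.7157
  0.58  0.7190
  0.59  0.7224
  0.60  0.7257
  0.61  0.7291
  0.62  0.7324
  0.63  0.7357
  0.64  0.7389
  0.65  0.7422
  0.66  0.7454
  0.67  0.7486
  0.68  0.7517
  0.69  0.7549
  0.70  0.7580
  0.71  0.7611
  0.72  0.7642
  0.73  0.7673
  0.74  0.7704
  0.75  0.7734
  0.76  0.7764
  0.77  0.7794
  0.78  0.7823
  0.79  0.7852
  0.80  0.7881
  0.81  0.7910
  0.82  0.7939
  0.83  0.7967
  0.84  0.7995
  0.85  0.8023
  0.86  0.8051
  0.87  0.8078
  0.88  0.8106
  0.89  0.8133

£136.72

σ√T = 0.49 × 1.0000 = 0.4900
d₁ = [ln(420/340) + (0.084 + ½·0.49²)·1] / (σ√T) = (0.2113 + 0.2041) / 0.4900 = 0.8477 which rounds to 0.85
d₂ = 0.8477 − 0.4900 = 0.3577 which rounds to 0.36
exp(−rT) = exp(−0.084·1) = 0.9194
C = 420·N(0.85) − 340·0.9194·N(0.36) = 420·0.8023 − 340·0.9194·0.6406 = 336.9660 − 200.2490 = 136.7170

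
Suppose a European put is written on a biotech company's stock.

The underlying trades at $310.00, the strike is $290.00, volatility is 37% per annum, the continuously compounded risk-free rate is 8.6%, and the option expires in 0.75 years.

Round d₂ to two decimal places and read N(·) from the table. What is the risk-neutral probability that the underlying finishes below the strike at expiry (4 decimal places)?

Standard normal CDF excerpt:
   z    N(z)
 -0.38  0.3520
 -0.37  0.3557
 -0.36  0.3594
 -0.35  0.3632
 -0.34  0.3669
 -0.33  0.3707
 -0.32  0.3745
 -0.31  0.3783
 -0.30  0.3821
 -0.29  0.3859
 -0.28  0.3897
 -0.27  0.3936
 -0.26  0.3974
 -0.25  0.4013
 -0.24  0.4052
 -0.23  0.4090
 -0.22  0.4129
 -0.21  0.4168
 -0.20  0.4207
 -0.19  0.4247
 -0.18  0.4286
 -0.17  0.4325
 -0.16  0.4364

σ√T = 0.37·√0.75 = 0.3204
d₁ = [ln(310/290) + (0.086 + 0.37²/2)·0.75] / 0.3204 = [0.0667 + 0.1158] / 0.3204 = 0.5696 ≈ 0.57
d₂ = d₁ − σ√T = 0.5696 − 0.3204 = 0.2492 ≈ 0.25
Risk-neutral Pr[S_T < K] = N(−d₂) = N(-0.25) = 0.4013

0.4013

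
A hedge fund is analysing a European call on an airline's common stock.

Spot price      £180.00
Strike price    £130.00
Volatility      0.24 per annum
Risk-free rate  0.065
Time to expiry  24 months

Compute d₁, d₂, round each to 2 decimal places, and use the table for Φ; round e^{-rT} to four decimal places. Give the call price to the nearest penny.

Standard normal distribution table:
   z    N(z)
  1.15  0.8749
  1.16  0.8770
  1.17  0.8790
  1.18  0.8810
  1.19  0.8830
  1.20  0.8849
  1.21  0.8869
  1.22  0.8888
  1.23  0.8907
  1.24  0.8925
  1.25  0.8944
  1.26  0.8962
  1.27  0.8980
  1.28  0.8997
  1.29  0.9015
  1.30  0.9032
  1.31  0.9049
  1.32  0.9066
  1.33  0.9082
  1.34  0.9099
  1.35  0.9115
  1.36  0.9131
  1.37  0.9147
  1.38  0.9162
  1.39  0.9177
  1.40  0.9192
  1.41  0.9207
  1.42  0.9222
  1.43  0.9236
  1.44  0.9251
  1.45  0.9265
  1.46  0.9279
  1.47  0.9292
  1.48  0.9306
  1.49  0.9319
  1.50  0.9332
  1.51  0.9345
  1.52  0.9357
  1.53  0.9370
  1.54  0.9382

£67.87

σ√T = 0.24·√2 = 0.3394
d₁ = [ln(180/130) + (0.065 + ½·0.24²)·2] / (σ√T) = (0.3254 + 0.1876) / 0.3394 = 1.5115 ≈ 1.51
d₂ = 1.5115 − 0.3394 = 1.1721 ≈ 1.17
e^(−rT) = e^(−0.065·2) = 0.8781
N(d₁) = N(1.51) = 0.9345;  N(d₂) = N(1.17) = 0.8790
C = 180·0.9345 − 130·0.8781·0.8790 = 168.2100 − 100.3405 = 67.8695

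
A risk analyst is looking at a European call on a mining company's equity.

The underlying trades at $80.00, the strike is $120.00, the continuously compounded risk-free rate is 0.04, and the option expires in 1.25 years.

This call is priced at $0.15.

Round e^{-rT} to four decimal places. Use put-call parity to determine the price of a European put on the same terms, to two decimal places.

exp(−rT) = exp(−0.04·1.25) = 0.9512
Put-call parity: C − P = S − K·e^(−rT) = 80 − 120·0.9512 = 80 − 114.1440 = -34.1440
P = C − (C − P) = 0.15 − (-34.1440) = 34.2940

$34.29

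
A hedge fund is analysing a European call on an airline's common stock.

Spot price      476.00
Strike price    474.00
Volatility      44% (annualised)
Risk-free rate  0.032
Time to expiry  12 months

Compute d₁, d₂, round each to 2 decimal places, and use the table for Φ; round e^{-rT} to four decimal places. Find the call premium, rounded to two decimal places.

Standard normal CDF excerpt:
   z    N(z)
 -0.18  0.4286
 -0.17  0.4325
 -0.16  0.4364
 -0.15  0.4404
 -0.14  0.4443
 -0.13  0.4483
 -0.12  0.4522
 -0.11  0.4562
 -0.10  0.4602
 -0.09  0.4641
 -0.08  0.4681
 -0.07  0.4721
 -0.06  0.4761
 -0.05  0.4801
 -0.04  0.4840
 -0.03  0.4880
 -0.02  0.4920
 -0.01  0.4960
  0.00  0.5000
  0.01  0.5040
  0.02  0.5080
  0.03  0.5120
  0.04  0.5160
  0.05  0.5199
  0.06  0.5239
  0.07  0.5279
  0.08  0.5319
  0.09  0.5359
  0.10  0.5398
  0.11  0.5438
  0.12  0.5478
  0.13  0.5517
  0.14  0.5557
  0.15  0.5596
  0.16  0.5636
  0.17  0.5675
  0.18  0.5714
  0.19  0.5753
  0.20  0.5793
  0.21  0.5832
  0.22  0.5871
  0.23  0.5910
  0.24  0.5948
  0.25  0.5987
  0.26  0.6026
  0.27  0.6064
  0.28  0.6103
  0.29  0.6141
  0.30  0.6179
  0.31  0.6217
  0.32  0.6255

σ√T = 0.44·√1 = 0.4400
d₁ = [ln(476/474) + (0.032 + 0.44²/2)·1] / 0.4400 = [0.0042 + 0.1288] / 0.4400 = 0.3023 which rounds to 0.30
d₂ = d₁ − σ√T = 0.3023 − 0.4400 = -0.1377 which rounds to -0.14
e^(−rT) = e^(−0.032·1) = 0.9685
C = 476·N(0.30) − 474·0.9685·N(-0.14) = 476·0.6179 − 474·0.9685·0.4443 = 294.1204 − 203.9644 = 90.1560

90.16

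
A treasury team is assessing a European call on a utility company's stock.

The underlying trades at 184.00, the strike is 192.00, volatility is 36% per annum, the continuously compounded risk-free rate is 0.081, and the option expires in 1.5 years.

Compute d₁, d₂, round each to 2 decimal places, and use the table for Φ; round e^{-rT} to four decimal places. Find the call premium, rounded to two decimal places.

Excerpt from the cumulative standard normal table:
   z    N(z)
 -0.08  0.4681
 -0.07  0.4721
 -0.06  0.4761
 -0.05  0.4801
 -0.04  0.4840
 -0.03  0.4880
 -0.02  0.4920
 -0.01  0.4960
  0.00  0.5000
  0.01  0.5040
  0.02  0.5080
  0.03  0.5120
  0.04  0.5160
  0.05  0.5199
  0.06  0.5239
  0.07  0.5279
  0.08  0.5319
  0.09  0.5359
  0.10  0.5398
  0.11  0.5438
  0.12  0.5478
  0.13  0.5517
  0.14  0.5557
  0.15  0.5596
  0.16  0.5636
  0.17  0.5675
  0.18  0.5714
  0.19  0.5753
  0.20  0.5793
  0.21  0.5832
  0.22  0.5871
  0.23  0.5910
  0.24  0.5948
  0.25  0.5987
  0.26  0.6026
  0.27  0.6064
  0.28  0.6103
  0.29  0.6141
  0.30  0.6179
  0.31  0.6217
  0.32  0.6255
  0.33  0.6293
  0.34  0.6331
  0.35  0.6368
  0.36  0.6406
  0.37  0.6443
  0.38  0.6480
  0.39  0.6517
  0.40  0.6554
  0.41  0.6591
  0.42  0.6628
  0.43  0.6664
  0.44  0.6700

38.30

T = 1.5;  σ√T = 0.4409
d₁ = [ln(184/192) + (0.081 + 0.36²/2)·1.5] / 0.4409 = [-0.0426 + 0.2187] / 0.4409 = 0.3995 → 0.40
d₂ = d₁ − σ√T = 0.3995 − 0.4409 = -0.0414 → -0.04
exp(−rT) = exp(−0.081·1.5) = 0.8856
C = 184·N(0.40) − 192·0.8856·N(-0.04) = 184·0.6554 − 192·0.8856·0.4840 = 120.5936 − 82.2970 = 38.2966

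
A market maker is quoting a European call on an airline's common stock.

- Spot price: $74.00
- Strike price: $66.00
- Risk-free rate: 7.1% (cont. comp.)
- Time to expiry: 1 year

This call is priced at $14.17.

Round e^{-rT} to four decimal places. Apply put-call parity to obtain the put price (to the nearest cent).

exp(−rT) = exp(−0.071·1) = 0.9315
Put-call parity: C − P = S − K·e^(−rT) = 74 − 66·0.9315 = 74 − 61.4790 = 12.5210
P = C − (C − P) = 14.17 − (12.5210) = 1.6490

$1.65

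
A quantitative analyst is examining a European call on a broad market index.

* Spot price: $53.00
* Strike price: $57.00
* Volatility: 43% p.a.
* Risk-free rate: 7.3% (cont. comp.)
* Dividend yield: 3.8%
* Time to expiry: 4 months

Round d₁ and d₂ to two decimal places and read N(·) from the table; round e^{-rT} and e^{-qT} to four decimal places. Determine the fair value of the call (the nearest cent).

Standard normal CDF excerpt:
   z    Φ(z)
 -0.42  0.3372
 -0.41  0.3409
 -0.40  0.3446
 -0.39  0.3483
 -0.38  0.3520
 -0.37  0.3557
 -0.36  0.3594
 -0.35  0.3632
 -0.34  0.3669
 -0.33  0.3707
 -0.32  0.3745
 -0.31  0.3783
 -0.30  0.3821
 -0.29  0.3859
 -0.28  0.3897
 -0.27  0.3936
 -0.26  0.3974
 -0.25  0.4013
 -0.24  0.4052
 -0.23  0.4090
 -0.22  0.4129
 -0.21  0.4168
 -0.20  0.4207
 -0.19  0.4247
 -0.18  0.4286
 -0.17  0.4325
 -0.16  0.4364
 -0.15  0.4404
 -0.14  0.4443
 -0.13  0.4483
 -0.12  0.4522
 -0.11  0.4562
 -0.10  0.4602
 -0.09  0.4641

T = 0.3333;  σ√T = 0.2483
d₁ = [ln(53/57) + (0.073 − 0.038 + 0.43²/2)·0.3333] / 0.2483 = [-0.0728 + 0.0425] / 0.2483 = -0.1220 → -0.12
d₂ = d₁ − σ√T = -0.1220 − 0.2483 = -0.3702 → -0.37
exp(−qT) = exp(−0.038·0.3333) = 0.9874;  exp(−rT) = exp(−0.073·0.3333) = 0.9760
N(d₁) = N(-0.12) = 0.4522;  N(d₂) = N(-0.37) = 0.3557
C = 53·0.9874·0.4522 − 57·0.9760·0.3557 = 23.6646 − 19.7883 = 3.8763

$3.88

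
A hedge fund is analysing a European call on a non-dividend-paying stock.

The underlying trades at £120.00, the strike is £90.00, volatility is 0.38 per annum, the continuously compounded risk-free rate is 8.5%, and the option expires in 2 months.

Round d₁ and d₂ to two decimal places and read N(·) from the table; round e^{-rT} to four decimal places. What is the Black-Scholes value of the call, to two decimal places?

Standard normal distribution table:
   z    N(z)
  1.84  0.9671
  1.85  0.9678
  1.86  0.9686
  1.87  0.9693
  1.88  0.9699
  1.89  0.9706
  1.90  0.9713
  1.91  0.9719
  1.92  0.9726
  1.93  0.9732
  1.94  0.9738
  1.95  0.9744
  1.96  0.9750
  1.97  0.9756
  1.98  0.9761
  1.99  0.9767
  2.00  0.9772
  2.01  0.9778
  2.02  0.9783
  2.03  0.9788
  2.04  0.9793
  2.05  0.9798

σ√T = 0.38 × 0.4082 = 0.1551
ln(S/K) + (r + σ²/2)T = ln(120/90) + (0.085 + 0.38²/2)·0.1667 = 0.2877 + 0.0262 = 0.3139
d₁ = 0.3139 / 0.1551 = 2.0233 ⇒ 2.02
d₂ = d₁ − σ√T = 2.0233 − 0.1551 = 1.8682 ⇒ 1.87
exp(−rT) = exp(−0.085·0.1667) = 0.9859
N(d₁) = N(2.02) = 0.9783;  N(d₂) = N(1.87) = 0.9693
C = 120·0.9783 − 90·0.9859·0.9693 = 117.3960 − 86.0070 = 31.3890

£31.39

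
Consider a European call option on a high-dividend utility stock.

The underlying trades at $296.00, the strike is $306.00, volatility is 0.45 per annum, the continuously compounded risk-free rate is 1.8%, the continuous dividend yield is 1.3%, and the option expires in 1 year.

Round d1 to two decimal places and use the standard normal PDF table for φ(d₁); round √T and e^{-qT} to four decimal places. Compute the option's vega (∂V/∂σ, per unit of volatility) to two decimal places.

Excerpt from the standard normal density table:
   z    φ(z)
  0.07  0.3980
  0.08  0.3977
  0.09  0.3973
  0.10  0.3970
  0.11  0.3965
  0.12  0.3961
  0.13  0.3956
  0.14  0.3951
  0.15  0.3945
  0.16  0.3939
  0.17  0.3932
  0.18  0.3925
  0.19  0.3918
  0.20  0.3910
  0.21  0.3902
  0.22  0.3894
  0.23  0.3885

115.09

σ√T = 0.45 × 1.0000 = 0.4500
d₁ = [ln(296/306) + (0.018 − 0.013 + ½·0.45²)·1] / (σ√T) = (-0.0332 + 0.1063) / 0.4500 = 0.1623 ≈ 0.16
√T = √1 = 1.0000
φ(d₁) = φ(0.16) = 0.3939
e^(−qT) = e^(−0.013·1) = 0.9871
vega = S·e^(−qT)·φ(d₁)·√T = 296·0.9871·0.3939·1.0000 = 115.0903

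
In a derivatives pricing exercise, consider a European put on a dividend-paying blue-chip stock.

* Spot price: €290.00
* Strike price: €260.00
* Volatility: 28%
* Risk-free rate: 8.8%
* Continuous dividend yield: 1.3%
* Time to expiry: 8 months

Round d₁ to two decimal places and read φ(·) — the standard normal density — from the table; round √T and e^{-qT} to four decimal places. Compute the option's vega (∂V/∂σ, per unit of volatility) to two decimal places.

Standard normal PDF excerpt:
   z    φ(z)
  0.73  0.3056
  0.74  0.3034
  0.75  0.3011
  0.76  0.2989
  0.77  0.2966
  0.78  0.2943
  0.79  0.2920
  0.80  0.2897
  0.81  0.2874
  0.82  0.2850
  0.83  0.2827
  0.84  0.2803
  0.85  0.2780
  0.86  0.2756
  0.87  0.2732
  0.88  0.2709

σ√T = 0.28·√0.6667 = 0.2286
d₁ = [ln(290/260) + (0.088 − 0.013 + ½·0.28²)·0.6667] / (σ√T) = (0.1092 + 0.0761) / 0.2286 = 0.8107 which rounds to 0.81
√T = √0.6667 = 0.8165
φ(d₁) = φ(0.81) = 0.2874
e^(−qT) = e^(−0.013·0.6667) = 0.9914
vega = S·e^(−qT)·φ(d₁)·√T = 290·0.9914·0.2874·0.8165 = 67.4668

67.47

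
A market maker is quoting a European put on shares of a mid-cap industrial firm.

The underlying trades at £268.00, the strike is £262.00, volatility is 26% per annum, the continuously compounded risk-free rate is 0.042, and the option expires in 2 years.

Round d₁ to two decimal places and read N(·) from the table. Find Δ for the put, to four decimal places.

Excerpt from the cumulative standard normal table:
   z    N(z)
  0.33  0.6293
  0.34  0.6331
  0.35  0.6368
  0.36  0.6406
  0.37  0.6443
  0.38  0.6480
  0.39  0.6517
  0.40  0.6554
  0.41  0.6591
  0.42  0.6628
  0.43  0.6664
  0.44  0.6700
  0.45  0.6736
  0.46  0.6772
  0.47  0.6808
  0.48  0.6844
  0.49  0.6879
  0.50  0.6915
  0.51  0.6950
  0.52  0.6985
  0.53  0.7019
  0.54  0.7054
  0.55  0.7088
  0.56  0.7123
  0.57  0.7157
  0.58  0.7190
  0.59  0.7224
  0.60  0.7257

σ√T = 0.26·√2 = 0.3677
ln(S/K) + (r + σ²/2)T = ln(268/262) + (0.042 + 0.26²/2)·2 = 0.0226 + 0.1516 = 0.1742
d₁ = 0.1742 / 0.3677 = 0.4739 ≈ 0.47
N(d₁) = N(0.47) = 0.6808
Δ_put = N(d₁) − 1 = 0.6808 − 1 = -0.3192

-0.3192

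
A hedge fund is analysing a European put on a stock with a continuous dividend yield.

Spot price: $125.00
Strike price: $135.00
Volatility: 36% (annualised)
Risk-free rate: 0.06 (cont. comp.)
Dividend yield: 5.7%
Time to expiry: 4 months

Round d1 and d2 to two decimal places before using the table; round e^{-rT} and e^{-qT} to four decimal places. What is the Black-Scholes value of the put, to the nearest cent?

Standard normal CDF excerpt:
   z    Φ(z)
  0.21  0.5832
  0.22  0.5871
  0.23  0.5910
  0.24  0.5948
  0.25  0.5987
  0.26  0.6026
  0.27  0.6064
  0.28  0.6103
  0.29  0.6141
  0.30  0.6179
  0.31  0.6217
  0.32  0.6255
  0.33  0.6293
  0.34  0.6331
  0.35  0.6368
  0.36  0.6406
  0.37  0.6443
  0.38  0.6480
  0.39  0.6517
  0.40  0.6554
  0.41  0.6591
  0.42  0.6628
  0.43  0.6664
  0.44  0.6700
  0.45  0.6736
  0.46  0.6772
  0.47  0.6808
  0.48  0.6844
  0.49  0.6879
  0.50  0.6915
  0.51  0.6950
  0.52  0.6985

T = 0.3333;  σ√T = 0.2078
d₁ = [ln(125/135) + (0.06 − 0.057 + 0.36²/2)·0.3333] / 0.2078 = [-0.0770 + 0.0226] / 0.2078 = -0.2615 ⇒ -0.26
d₂ = d₁ − σ√T = -0.2615 − 0.2078 = -0.4694 ⇒ -0.47
e^(−qT) = e^(−0.057·0.3333) = 0.9812;  e^(−rT) = e^(−0.06·0.3333) = 0.9802
P = 135·0.9802·N(0.47) − 125·0.9812·N(0.26) = 135·0.9802·0.6808 − 125·0.9812·0.6026 = 90.0882 − 73.9089 = 16.1793

$16.18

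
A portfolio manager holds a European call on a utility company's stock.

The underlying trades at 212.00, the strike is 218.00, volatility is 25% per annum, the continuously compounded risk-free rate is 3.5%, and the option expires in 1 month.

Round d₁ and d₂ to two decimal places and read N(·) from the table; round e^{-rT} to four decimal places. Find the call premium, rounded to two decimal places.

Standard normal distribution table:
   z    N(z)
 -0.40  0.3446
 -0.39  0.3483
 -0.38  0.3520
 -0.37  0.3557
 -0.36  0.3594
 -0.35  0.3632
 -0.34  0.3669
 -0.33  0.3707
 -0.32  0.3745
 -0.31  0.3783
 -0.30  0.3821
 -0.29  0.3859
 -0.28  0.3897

3.69

σ√T = 0.25 × 0.2887 = 0.0722
d₁ = [ln(212/218) + (0.035 + 0.25²/2)·0.08333] / 0.0722 = [-0.0279 + 0.0055] / 0.0722 = -0.3102 ≈ -0.31
d₂ = d₁ − σ√T = -0.3102 − 0.0722 = -0.3824 ≈ -0.38
exp(−rT) = exp(−0.035·0.08333) = 0.9971
C = 212·N(-0.31) − 218·0.9971·N(-0.38) = 212·0.3783 − 218·0.9971·0.3520 = 80.1996 − 76.5135 = 3.6861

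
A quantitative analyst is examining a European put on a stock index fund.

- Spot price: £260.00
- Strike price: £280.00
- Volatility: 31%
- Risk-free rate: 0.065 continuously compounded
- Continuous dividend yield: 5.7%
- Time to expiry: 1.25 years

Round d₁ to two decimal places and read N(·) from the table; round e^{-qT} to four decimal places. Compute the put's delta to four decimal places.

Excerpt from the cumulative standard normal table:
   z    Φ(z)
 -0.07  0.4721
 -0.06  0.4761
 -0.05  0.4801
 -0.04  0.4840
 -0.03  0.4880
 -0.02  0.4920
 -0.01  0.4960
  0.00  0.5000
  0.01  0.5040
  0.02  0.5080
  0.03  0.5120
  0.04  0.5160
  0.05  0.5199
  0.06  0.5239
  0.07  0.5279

-0.4693

σ√T = 0.31·√1.25 = 0.3466
d₁ = [ln(260/280) + (0.065 − 0.057 + ½·0.31²)·1.25] / (σ√T) = (-0.0741 + 0.0701) / 0.3466 = -0.0117 → -0.01
N(d₁) = N(-0.01) = 0.4960
Δ_put = e^(−qT)·(N(d₁) − 1) = 0.9312·(0.4960 − 1) = -0.4693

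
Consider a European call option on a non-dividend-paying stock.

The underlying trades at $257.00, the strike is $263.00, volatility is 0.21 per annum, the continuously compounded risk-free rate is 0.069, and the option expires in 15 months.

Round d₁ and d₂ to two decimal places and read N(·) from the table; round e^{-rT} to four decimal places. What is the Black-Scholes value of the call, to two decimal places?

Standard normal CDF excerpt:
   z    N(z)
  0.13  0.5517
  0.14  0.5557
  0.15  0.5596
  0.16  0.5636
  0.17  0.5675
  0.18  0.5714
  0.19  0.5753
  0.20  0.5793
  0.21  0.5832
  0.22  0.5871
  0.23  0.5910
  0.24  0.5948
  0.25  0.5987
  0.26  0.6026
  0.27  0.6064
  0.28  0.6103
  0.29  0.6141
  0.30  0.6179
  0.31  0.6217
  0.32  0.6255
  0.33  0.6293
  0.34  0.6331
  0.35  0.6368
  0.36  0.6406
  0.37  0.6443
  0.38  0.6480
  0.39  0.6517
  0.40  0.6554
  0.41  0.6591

σ√T = 0.21·√1.25 = 0.2348
d₁ = [ln(257/263) + (0.069 + ½·0.21²)·1.25] / (σ√T) = (-0.0231 + 0.1138) / 0.2348 = 0.3865 ⇒ 0.39
d₂ = 0.3865 − 0.2348 = 0.1517 ⇒ 0.15
e^(−rT) = e^(−0.069·1.25) = 0.9174
N(d₁) = N(0.39) = 0.6517;  N(d₂) = N(0.15) = 0.5596
C = 257·0.6517 − 263·0.9174·0.5596 = 167.4869 − 135.0182 = 32.4687

$32.47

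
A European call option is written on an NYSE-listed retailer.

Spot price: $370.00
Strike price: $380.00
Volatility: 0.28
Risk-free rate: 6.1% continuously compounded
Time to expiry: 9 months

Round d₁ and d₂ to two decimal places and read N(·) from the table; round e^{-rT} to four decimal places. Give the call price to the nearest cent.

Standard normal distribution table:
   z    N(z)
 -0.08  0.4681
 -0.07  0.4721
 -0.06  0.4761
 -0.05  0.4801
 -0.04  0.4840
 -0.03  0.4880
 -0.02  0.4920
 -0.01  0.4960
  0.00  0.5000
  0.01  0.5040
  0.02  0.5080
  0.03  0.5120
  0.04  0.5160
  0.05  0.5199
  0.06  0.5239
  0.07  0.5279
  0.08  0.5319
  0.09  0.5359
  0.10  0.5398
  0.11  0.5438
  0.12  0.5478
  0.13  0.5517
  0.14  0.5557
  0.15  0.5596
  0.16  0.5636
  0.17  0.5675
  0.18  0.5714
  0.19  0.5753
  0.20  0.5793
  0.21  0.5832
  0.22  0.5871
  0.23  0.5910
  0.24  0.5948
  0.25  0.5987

$38.64

σ√T = 0.28 × 0.8660 = 0.2425
d₁ = [ln(370/380) + (0.061 + ½·0.28²)·0.75] / (σ√T) = (-0.0267 + 0.0752) / 0.2425 = 0.1999 ⇒ 0.20
d₂ = 0.1999 − 0.2425 = -0.0426 ⇒ -0.04
exp(−rT) = exp(−0.061·0.75) = 0.9553
C = 370·N(0.20) − 380·0.9553·N(-0.04) = 370·0.5793 − 380·0.9553·0.4840 = 214.3410 − 175.6988 = 38.6422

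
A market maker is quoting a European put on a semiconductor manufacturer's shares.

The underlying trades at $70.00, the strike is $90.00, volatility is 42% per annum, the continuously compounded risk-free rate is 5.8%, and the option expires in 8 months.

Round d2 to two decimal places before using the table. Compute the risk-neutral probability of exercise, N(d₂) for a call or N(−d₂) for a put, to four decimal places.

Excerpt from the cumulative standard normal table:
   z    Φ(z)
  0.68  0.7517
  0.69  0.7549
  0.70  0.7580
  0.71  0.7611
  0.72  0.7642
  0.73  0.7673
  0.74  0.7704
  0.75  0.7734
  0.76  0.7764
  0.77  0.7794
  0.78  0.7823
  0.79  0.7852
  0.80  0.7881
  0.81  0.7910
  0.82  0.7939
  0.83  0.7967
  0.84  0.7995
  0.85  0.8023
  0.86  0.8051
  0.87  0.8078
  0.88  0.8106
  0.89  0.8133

σ√T = 0.42 × 0.8165 = 0.3429
d₁ = [ln(70/90) + (0.058 + 0.42²/2)·0.6667] / 0.3429 = [-0.2513 + 0.0975] / 0.3429 = -0.4486 ≈ -0.45
d₂ = d₁ − σ√T = -0.4486 − 0.3429 = -0.7916 ≈ -0.79
Pr(exercise) under Q = N(−d₂) = N(0.79) = 0.7852

0.7852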